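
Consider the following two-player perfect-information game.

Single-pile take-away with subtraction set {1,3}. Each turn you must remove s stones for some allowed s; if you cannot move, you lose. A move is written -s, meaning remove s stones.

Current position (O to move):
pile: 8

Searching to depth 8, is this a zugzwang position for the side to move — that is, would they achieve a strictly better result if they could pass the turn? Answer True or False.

ply 1, O at 8 | -1=-1→7*; -3=-1→5
ply 2, X at 7 | -1=+1→6*; -3=+1→4
ply 3, O at 6 | -1=-1→5*; -3=-1→3
ply 4, X at 5 | -1=+1→4*; -3=+1→2
ply 5, O at 4 | -1=-1→3*; -3=-1→1
ply 6, X at 3 | -1=+1→2*; -3=+1→0
ply 7, O at 2 | -1=-1→1*
ply 8, X at 1 | -1=+1→0*
ply 9: 0 is terminal -1 (O); from 8 depth 8
suppose O passes — search the same position with X to move:
pass> ply 1, X at 8 | -1=-1→7*; -3=-1→5
pass> ply 2, O at 7 | -1=+1→6*; -3=+1→4
pass> ply 3, X at 6 | -1=-1→5*; -3=-1→3
pass> ply 4, O at 5 | -1=+1→4*; -3=+1→2
pass> ply 5, X at 4 | -1=-1→3*; -3=-1→1
pass> ply 6, O at 3 | -1=+1→2*; -3=+1→0
pass> ply 7, X at 2 | -1=-1→1*
pass> ply 8, O at 1 | -1=+1→0*
pass> ply 9: 0 is terminal -1 (X); from 8 depth 8
for O: play -1, pass +1

zugzwang(8, O) = True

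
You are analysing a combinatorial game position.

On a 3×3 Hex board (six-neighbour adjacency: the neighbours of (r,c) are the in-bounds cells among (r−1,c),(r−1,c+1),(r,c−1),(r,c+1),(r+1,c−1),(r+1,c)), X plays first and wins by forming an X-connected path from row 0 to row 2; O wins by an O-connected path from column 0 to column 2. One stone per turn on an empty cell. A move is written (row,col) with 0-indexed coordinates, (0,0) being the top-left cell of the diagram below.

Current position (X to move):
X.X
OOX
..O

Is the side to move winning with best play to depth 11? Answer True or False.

X winning at [X.X/OOX/..O]: True

ply 1, X at X.X/OOX/..O | (0,1)=-1→XXX/OOX/..O; (2,0)=-1→X.X/OOX/X.O; (2,1)=+1→X.X/OOX/.XO*
ply 2: X.X/OOX/.XO is terminal -1 (O); from X.X/OOX/..O depth 11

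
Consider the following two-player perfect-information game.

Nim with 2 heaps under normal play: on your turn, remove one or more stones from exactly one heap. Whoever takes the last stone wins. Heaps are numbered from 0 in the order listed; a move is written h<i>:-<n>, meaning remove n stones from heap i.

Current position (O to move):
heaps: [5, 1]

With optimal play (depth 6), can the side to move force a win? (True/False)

[(5,1)] O move#1: h0:-1:-1/(4,1), h0:-2:-1/(3,1), h0:-3:-1/(2,1), h0:-4:+1/(1,1)*, h0:-5:-1/(0,1), h1:-1:-1/(5,0)
[(1,1)] X move#2: h0:-1:-1/(0,1)*, h1:-1:-1/(1,0)
[(0,1)] O move#3: h1:-1:+1/(0,0)*
[(0,0)] end (terminal -1, X#4); searched (5,1) to 6

O winning at [(5,1)]: True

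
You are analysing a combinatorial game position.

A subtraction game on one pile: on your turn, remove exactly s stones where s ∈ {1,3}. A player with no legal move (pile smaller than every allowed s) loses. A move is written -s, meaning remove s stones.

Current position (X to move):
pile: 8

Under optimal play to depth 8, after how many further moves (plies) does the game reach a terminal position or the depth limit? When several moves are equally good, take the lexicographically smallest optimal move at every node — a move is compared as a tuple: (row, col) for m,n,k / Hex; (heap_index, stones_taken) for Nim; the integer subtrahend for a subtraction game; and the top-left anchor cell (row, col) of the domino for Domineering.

PV length from [8]: 8 plies

p1 X@[8]: -1[7]-1* -3[5]-1
p2 O@[7]: -1[6]+1* -3[4]+1
p3 X@[6]: -1[5]-1* -3[3]-1
p4 O@[5]: -1[4]+1* -3[2]+1
p5 X@[4]: -1[3]-1* -3[1]-1
p6 O@[3]: -1[2]+1* -3[0]+1
p7 X@[2]: -1[1]-1*
p8 O@[1]: -1[0]+1*
p9 X@[0] terminal -1; root [8] d8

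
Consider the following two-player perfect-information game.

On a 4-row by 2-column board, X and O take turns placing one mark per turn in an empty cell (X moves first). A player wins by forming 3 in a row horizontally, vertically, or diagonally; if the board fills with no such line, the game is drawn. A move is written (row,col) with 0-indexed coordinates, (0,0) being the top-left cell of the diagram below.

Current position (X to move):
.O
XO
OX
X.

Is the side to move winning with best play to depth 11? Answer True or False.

ply 1, X at .O/XO/OX/X. | (0,0)=+0→XO/XO/OX/X.*; (3,1)=+0→.O/XO/OX/XX
ply 2, O at XO/XO/OX/X. | (3,1)=+0→XO/XO/OX/XO*
ply 3: XO/XO/OX/XO is terminal +0 (X); from .O/XO/OX/X. depth 11

X winning at [.O/XO/OX/X.]: False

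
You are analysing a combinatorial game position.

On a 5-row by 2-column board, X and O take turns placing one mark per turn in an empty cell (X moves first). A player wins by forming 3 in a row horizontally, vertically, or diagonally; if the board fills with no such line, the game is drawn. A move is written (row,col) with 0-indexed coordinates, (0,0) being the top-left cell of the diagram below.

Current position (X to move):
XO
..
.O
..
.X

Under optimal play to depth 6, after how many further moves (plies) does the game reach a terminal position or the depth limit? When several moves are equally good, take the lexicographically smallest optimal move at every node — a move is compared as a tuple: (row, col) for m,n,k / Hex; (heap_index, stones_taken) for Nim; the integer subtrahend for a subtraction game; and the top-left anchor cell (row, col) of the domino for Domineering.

p1 X@[XO/../.O/../.X]: (1,0)[XO/X./.O/../.X]-1 (1,1)[XO/.X/.O/../.X]+0* (2,0)[XO/../XO/../.X]-1 (3,0)[XO/../.O/X./.X]-1 (3,1)[XO/../.O/.X/.X]-1 (4,0)[XO/../.O/../XX]-1
p2 O@[XO/.X/.O/../.X]: (1,0)[XO/OX/.O/../.X]+0* (2,0)[XO/.X/OO/../.X]+0 (3,0)[XO/.X/.O/O./.X]+0 (3,1)[XO/.X/.O/.O/.X]+0 (4,0)[XO/.X/.O/../OX]+0
p3 X@[XO/OX/.O/../.X]: (2,0)[XO/OX/XO/../.X]+0* (3,0)[XO/OX/.O/X./.X]+0 (3,1)[XO/OX/.O/.X/.X]+0 (4,0)[XO/OX/.O/../XX]+0
p4 O@[XO/OX/XO/../.X]: (3,0)[XO/OX/XO/O./.X]+0* (3,1)[XO/OX/XO/.O/.X]+0 (4,0)[XO/OX/XO/../OX]+0
p5 X@[XO/OX/XO/O./.X]: (3,1)[XO/OX/XO/OX/.X]+0* (4,0)[XO/OX/XO/O./XX]+0
p6 O@[XO/OX/XO/OX/.X]: (4,0)[XO/OX/XO/OX/OX]+0*
p7 X@[XO/OX/XO/OX/OX] terminal +0; root [XO/../.O/../.X] d6

PV length from [XO/../.O/../.X]: 6 plies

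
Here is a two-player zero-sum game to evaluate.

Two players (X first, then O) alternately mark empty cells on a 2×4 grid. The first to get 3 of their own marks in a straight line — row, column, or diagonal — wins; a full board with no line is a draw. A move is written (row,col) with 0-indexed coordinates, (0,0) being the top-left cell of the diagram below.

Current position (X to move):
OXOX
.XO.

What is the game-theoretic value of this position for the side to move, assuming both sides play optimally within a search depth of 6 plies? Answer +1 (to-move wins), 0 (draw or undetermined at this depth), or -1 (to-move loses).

[OXOX/.XO.] X move#1: (1,0):+0/OXOX/XXO.*, (1,3):+0/OXOX/.XOX
[OXOX/XXO.] O move#2: (1,3):+0/OXOX/XXOO*
[OXOX/XXOO] end (terminal +0, X#3); searched OXOX/.XO. to 6

value(OXOX/.XO., X) = 0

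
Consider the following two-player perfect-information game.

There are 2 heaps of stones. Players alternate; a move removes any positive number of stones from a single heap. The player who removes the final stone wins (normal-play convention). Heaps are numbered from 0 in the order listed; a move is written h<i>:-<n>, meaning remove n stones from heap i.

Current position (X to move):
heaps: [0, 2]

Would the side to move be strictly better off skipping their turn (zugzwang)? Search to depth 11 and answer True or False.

p1 X@[(0,2)]: h1:-1[(0,1)]-1 h1:-2[(0,0)]+1*
p2 O@[(0,0)] terminal -1; root [(0,2)] d11
pass branch (O moves first from the same position):
  | p1 O@[(0,2)]: h1:-1[(0,1)]-1 h1:-2[(0,0)]+1*
  | p2 X@[(0,0)] terminal -1; root [(0,2)] d11
X moving scores +1; X passing scores -1

zugzwang((0,2), X) = False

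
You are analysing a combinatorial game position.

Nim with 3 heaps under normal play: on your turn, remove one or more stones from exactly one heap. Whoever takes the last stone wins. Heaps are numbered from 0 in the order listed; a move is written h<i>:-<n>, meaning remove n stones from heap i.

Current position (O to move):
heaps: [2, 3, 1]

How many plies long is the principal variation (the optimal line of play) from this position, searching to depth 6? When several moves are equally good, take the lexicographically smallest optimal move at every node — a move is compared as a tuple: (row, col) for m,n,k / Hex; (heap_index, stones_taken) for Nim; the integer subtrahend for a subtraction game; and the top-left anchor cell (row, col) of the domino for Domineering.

PV length from [(2,3,1)]: 4 plies

p1 O@[(2,3,1)]: h0:-1[(1,3,1)]-1* h0:-2[(0,3,1)]-1 h1:-1[(2,2,1)]-1 h1:-2[(2,1,1)]-1 h1:-3[(2,0,1)]-1 h2:-1[(2,3,0)]-1
p2 X@[(1,3,1)]: h0:-1[(0,3,1)]-1 h1:-1[(1,2,1)]-1 h1:-2[(1,1,1)]-1 h1:-3[(1,0,1)]+1* h2:-1[(1,3,0)]-1
p3 O@[(1,0,1)]: h0:-1[(0,0,1)]-1* h2:-1[(1,0,0)]-1
p4 X@[(0,0,1)]: h2:-1[(0,0,0)]+1*
p5 O@[(0,0,0)] terminal -1; root [(2,3,1)] d6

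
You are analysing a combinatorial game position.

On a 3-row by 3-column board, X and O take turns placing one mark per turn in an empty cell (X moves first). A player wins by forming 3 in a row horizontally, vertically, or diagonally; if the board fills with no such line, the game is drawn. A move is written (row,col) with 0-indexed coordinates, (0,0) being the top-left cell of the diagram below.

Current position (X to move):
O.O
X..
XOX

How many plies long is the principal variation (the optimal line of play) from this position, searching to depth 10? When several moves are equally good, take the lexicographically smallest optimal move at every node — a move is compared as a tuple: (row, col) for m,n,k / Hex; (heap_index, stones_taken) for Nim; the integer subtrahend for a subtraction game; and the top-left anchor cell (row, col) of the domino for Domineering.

PV length from [O.O/X../XOX]: 3 plies

p1 X@[O.O/X../XOX]: (0,1)[OXO/X../XOX]+0* (1,1)[O.O/XX./XOX]-1 (1,2)[O.O/X.X/XOX]-1
p2 O@[OXO/X../XOX]: (1,1)[OXO/XO./XOX]+0* (1,2)[OXO/X.O/XOX]+0
p3 X@[OXO/XO./XOX]: (1,2)[OXO/XOX/XOX]+0*
p4 O@[OXO/XOX/XOX] terminal +0; root [O.O/X../XOX] d10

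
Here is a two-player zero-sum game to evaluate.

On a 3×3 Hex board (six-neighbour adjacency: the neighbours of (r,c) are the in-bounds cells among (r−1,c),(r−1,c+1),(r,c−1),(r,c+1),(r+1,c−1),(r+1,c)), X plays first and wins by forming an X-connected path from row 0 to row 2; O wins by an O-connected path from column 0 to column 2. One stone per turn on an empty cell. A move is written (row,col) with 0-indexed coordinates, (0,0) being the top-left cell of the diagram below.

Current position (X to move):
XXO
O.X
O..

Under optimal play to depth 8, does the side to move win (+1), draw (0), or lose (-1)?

[XXO/O.X/O..] X move#1: (1,1):+1/XXO/OXX/O..*, (2,1):-1/XXO/O.X/OX., (2,2):-1/XXO/O.X/O.X
[XXO/OXX/O..] O move#2: (2,1):-1/XXO/OXX/OO.*, (2,2):-1/XXO/OXX/O.O
[XXO/OXX/OO.] X move#3: (2,2):+1/XXO/OXX/OOX*
[XXO/OXX/OOX] end (terminal -1, O#4); searched XXO/O.X/O.. to 8

value(XXO/O.X/O.., X) = +1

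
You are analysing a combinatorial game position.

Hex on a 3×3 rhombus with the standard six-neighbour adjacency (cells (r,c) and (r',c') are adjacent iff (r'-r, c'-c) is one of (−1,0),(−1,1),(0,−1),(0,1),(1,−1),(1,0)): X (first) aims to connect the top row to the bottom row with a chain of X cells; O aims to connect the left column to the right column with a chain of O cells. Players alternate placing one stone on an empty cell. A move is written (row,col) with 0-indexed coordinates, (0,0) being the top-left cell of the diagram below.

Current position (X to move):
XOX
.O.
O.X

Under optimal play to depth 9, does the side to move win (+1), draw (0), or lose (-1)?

value(XOX/.O./O.X, X) = +1

[XOX/.O./O.X] X move#1: (1,0):-1/XOX/XO./O.X, (1,2):+1/XOX/.OX/O.X*, (2,1):-1/XOX/.O./OXX
[XOX/.OX/O.X] end (terminal -1, O#2); searched XOX/.O./O.X to 9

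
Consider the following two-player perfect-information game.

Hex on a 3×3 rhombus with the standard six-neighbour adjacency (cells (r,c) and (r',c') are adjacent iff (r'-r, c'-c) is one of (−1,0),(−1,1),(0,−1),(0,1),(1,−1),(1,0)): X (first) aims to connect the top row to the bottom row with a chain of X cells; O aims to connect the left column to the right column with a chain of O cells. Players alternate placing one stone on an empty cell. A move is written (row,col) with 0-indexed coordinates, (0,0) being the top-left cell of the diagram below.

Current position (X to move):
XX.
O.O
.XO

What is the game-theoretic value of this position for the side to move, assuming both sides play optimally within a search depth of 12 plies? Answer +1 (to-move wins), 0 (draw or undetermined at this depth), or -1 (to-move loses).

value(XX./O.O/.XO, X) = +1

[XX./O.O/.XO] X move#1: (0,2):-1/XXX/O.O/.XO, (1,1):+1/XX./OXO/.XO*, (2,0):-1/XX./O.O/XXO
[XX./OXO/.XO] end (terminal -1, O#2); searched XX./O.O/.XO to 12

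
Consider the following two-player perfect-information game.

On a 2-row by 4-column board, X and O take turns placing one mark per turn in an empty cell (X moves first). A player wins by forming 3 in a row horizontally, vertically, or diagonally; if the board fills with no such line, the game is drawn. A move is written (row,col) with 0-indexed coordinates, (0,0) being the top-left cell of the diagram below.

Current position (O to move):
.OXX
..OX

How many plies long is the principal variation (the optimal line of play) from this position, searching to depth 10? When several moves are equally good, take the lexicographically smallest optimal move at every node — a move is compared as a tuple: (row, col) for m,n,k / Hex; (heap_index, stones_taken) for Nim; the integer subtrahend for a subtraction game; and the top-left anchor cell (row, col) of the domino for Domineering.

PV length from [.OXX/..OX]: 3 plies

[.OXX/..OX] O move#1: (0,0):+0/OOXX/..OX*, (1,0):+0/.OXX/O.OX, (1,1):+0/.OXX/.OOX
[OOXX/..OX] X move#2: (1,0):+0/OOXX/X.OX*, (1,1):+0/OOXX/.XOX
[OOXX/X.OX] O move#3: (1,1):+0/OOXX/XOOX*
[OOXX/XOOX] end (terminal +0, X#4); searched .OXX/..OX to 10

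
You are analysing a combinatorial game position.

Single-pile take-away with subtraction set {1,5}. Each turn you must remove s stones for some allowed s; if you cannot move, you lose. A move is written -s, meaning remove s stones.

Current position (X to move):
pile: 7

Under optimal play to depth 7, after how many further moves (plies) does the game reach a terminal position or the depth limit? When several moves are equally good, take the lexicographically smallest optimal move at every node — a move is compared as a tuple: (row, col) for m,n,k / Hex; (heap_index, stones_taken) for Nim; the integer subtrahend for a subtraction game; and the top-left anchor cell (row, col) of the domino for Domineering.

PV length from [7]: 7 plies

ply 1, X at 7 | -1=+1→6*; -5=+1→2
ply 2, O at 6 | -1=-1→5*; -5=-1→1
ply 3, X at 5 | -1=+1→4*; -5=+1→0
ply 4, O at 4 | -1=-1→3*
ply 5, X at 3 | -1=+1→2*
ply 6, O at 2 | -1=-1→1*
ply 7, X at 1 | -1=+1→0*
ply 8: 0 is terminal -1 (O); from 7 depth 7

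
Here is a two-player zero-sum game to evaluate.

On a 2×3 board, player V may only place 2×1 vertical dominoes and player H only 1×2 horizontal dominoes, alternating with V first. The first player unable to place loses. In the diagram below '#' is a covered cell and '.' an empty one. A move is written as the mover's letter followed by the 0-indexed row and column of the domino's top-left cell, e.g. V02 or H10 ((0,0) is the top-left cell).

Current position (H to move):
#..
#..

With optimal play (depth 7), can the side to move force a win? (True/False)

H winning at [#../#..]: True

[#../#..] H move#1: H01:+1/###/#..*, H11:+1/#../###
[###/#..] end (terminal -1, V#2); searched #../#.. to 7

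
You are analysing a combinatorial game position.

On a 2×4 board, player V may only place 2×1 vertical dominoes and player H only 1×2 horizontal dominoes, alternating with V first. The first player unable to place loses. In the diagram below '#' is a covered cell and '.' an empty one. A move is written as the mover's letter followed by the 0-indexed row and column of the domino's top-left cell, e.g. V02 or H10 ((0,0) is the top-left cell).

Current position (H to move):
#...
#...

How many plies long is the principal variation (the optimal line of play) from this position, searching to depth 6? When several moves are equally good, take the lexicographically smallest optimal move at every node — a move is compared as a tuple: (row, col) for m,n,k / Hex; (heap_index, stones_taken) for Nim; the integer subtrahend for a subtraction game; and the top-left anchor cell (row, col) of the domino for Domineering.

PV length from [#.../#...]: 3 plies

ply 1, H at #.../#... | H01=+1→###./#...*; H02=+1→#.##/#...; H11=+1→#.../###.; H12=+1→#.../#.##
ply 2, V at ###./#... | V03=-1→####/#..#*
ply 3, H at ####/#..# | H11=+1→####/####*
ply 4: ####/#### is terminal -1 (V); from #.../#... depth 6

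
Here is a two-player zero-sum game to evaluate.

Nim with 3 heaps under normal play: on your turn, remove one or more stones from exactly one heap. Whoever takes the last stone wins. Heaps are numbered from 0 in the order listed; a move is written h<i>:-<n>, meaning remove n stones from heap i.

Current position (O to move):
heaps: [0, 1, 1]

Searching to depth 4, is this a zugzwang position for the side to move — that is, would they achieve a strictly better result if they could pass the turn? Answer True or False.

zugzwang((0,1,1), O) = True

[(0,1,1)] O move#1: h1:-1:-1/(0,0,1)*, h2:-1:-1/(0,1,0)
[(0,0,1)] X move#2: h2:-1:+1/(0,0,0)*
[(0,0,0)] end (terminal -1, O#3); searched (0,1,1) to 4
if O skipped the turn, X would face:
~ [(0,1,1)] X move#1: h1:-1:-1/(0,0,1)*, h2:-1:-1/(0,1,0)
~ [(0,0,1)] O move#2: h2:-1:+1/(0,0,0)*
~ [(0,0,0)] end (terminal -1, X#3); searched (0,1,1) to 4
compare (O): move=-1 vs pass=+1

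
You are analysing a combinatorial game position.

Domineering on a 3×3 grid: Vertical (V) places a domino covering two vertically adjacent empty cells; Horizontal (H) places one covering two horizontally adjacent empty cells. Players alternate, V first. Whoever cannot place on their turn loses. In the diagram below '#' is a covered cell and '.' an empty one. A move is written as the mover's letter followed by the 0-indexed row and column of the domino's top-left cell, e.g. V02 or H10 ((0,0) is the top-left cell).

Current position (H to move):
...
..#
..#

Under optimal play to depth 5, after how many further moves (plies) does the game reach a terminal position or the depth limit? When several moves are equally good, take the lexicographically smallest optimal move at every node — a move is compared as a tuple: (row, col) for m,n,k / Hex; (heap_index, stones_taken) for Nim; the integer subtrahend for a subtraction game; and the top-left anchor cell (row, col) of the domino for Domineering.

PV length from [.../..#/..#]: 1 ply

[.../..#/..#] H move#1: H00:-1/##./..#/..#, H01:-1/.##/..#/..#, H10:+1/.../###/..#*, H20:-1/.../..#/###
[.../###/..#] end (terminal -1, V#2); searched .../..#/..# to 5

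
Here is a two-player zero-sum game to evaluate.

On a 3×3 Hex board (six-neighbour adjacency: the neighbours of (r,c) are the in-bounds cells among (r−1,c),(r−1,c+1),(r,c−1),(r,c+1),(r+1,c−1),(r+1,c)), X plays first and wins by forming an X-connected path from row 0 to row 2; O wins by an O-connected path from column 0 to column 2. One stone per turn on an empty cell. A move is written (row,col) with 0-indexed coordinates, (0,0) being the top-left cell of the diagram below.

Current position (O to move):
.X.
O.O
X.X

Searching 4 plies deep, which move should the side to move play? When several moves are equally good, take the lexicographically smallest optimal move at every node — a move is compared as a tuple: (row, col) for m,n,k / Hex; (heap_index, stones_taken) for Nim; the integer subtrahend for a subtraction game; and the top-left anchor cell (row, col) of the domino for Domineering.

O's best at [.X./O.O/X.X]: (1,1)

p1 O@[.X./O.O/X.X]: (0,0)[OX./O.O/X.X]-1 (0,2)[.XO/O.O/X.X]-1 (1,1)[.X./OOO/X.X]+1* (2,1)[.X./O.O/XOX]-1
p2 X@[.X./OOO/X.X] terminal -1; root [.X./O.O/X.X] d4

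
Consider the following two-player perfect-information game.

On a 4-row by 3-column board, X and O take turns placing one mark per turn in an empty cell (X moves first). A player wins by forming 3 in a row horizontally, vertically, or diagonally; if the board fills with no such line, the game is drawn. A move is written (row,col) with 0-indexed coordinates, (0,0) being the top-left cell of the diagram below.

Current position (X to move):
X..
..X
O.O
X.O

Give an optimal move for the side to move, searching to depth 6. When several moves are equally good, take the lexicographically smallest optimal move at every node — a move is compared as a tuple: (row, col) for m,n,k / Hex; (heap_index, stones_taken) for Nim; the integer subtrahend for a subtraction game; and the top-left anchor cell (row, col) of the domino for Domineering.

X's best at [X../..X/O.O/X.O]: (2,1)

[X../..X/O.O/X.O] X move#1: (0,1):-1/XX./..X/O.O/X.O, (0,2):-1/X.X/..X/O.O/X.O, (1,0):-1/X../X.X/O.O/X.O, (1,1):-1/X../.XX/O.O/X.O, (2,1):+1/X../..X/OXO/X.O*, (3,1):-1/X../..X/O.O/XXO
[X../..X/OXO/X.O] end (terminal -1, O#2); searched X../..X/O.O/X.O to 6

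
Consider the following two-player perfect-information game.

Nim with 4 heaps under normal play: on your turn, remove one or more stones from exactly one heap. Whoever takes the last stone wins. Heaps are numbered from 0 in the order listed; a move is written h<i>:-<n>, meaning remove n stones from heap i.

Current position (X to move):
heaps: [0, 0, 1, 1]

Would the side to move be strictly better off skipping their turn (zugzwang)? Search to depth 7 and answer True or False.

zugzwang((0,0,1,1), X) = True

p1 X@[(0,0,1,1)]: h2:-1[(0,0,0,1)]-1* h3:-1[(0,0,1,0)]-1
p2 O@[(0,0,0,1)]: h3:-1[(0,0,0,0)]+1*
p3 X@[(0,0,0,0)] terminal -1; root [(0,0,1,1)] d7
if X skipped the turn, O would face:
~ p1 O@[(0,0,1,1)]: h2:-1[(0,0,0,1)]-1* h3:-1[(0,0,1,0)]-1
~ p2 X@[(0,0,0,1)]: h3:-1[(0,0,0,0)]+1*
~ p3 O@[(0,0,0,0)] terminal -1; root [(0,0,1,1)] d7
compare (X): move=-1 vs pass=+1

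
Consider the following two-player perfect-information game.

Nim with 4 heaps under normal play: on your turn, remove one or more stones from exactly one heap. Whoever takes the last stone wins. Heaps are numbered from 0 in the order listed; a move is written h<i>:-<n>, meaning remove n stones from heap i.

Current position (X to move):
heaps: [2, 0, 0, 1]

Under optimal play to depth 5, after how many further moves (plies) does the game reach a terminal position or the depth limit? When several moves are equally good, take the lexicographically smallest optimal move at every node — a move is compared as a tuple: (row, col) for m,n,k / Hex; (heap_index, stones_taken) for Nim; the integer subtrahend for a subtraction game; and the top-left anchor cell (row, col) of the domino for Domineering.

[(2,0,0,1)] X move#1: h0:-1:+1/(1,0,0,1)*, h0:-2:-1/(0,0,0,1), h3:-1:-1/(2,0,0,0)
[(1,0,0,1)] O move#2: h0:-1:-1/(0,0,0,1)*, h3:-1:-1/(1,0,0,0)
[(0,0,0,1)] X move#3: h3:-1:+1/(0,0,0,0)*
[(0,0,0,0)] end (terminal -1, O#4); searched (2,0,0,1) to 5

PV length from [(2,0,0,1)]: 3 plies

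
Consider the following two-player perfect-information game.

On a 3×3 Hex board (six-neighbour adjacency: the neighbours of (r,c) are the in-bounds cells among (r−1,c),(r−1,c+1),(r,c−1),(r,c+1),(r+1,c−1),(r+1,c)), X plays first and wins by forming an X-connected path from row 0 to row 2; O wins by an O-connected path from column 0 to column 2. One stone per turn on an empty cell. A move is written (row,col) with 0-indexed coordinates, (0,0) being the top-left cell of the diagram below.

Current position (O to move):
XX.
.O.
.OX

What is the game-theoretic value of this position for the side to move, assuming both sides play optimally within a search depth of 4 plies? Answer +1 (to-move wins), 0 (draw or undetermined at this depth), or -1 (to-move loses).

p1 O@[XX./.O./.OX]: (0,2)[XXO/.O./.OX]+1* (1,0)[XX./OO./.OX]+1 (1,2)[XX./.OO/.OX]+1 (2,0)[XX./.O./OOX]+1
p2 X@[XXO/.O./.OX]: (1,0)[XXO/XO./.OX]-1* (1,2)[XXO/.OX/.OX]-1 (2,0)[XXO/.O./XOX]-1
p3 O@[XXO/XO./.OX]: (1,2)[XXO/XOO/.OX]-1 (2,0)[XXO/XO./OOX]+1*
p4 X@[XXO/XO./OOX] terminal -1; root [XX./.O./.OX] d4

value(XX./.O./.OX, O) = +1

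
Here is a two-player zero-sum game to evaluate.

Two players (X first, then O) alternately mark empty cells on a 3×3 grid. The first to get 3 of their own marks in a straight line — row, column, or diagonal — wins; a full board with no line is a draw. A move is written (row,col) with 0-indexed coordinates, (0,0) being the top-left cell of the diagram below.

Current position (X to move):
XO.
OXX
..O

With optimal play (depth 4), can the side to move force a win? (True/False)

[XO./OXX/..O] X move#1: (0,2):+0/XOX/OXX/..O*, (2,0):+0/XO./OXX/X.O, (2,1):+0/XO./OXX/.XO
[XOX/OXX/..O] O move#2: (2,0):+0/XOX/OXX/O.O*, (2,1):-1/XOX/OXX/.OO
[XOX/OXX/O.O] X move#3: (2,1):+0/XOX/OXX/OXO*
[XOX/OXX/OXO] end (terminal +0, O#4); searched XO./OXX/..O to 4

X winning at [XO./OXX/..O]: False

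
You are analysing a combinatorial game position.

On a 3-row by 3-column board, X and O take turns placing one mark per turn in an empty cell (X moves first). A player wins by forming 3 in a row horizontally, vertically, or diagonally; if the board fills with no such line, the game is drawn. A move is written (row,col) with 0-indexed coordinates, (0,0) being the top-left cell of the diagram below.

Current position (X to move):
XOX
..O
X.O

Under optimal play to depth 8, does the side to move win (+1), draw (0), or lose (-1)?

p1 X@[XOX/..O/X.O]: (1,0)[XOX/X.O/X.O]+1* (1,1)[XOX/.XO/X.O]+1 (2,1)[XOX/..O/XXO]+1
p2 O@[XOX/X.O/X.O] terminal -1; root [XOX/..O/X.O] d8

value(XOX/..O/X.O, X) = +1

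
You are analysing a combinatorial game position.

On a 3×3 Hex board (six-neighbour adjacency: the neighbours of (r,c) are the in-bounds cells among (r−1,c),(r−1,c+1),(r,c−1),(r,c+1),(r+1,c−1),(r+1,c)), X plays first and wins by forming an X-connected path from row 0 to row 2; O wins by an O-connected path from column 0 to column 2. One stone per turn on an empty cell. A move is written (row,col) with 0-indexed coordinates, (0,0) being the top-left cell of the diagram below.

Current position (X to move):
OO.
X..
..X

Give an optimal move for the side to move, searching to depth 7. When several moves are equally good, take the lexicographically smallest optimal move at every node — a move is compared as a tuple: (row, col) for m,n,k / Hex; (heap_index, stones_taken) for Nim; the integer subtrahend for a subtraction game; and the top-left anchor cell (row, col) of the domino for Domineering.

X's best at [OO./X../..X]: (0,2)

[OO./X../..X] X move#1: (0,2):+1/OOX/X../..X*, (1,1):-1/OO./XX./..X, (1,2):-1/OO./X.X/..X, (2,0):-1/OO./X../X.X, (2,1):-1/OO./X../.XX
[OOX/X../..X] O move#2: (1,1):-1/OOX/XO./..X*, (1,2):-1/OOX/X.O/..X, (2,0):-1/OOX/X../O.X, (2,1):-1/OOX/X../.OX
[OOX/XO./..X] X move#3: (1,2):+1/OOX/XOX/..X*, (2,0):-1/OOX/XO./X.X, (2,1):-1/OOX/XO./.XX
[OOX/XOX/..X] end (terminal -1, O#4); searched OO./X../..X to 7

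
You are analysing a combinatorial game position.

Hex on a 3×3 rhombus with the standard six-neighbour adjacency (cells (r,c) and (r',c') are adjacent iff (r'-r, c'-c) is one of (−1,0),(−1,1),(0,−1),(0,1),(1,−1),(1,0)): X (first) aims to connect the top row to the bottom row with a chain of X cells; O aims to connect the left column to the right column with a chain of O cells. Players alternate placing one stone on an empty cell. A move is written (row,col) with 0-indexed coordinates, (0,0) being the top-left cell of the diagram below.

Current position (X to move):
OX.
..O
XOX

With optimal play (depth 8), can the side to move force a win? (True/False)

p1 X@[OX./..O/XOX]: (0,2)[OXX/..O/XOX]+1* (1,0)[OX./X.O/XOX]+1 (1,1)[OX./.XO/XOX]+1
p2 O@[OXX/..O/XOX]: (1,0)[OXX/O.O/XOX]-1* (1,1)[OXX/.OO/XOX]-1
p3 X@[OXX/O.O/XOX]: (1,1)[OXX/OXO/XOX]+1*
p4 O@[OXX/OXO/XOX] terminal -1; root [OX./..O/XOX] d8

X winning at [OX./..O/XOX]: True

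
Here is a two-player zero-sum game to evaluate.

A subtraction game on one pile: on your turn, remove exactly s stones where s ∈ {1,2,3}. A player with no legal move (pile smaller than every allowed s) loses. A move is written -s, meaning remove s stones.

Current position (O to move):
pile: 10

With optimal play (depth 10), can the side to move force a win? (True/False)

p1 O@[10]: -1[9]-1 -2[8]+1* -3[7]-1
p2 X@[8]: -1[7]-1* -2[6]-1 -3[5]-1
p3 O@[7]: -1[6]-1 -2[5]-1 -3[4]+1*
p4 X@[4]: -1[3]-1* -2[2]-1 -3[1]-1
p5 O@[3]: -1[2]-1 -2[1]-1 -3[0]+1*
p6 X@[0] terminal -1; root [10] d10

O winning at [10]: True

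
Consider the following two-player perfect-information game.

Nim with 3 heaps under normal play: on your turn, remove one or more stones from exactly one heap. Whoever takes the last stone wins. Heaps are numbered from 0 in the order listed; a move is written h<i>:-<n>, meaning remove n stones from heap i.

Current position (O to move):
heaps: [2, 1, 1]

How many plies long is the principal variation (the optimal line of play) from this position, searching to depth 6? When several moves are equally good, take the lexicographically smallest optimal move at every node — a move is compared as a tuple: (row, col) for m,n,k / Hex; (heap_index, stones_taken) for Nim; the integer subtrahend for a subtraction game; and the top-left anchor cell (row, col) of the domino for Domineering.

PV length from [(2,1,1)]: 3 plies

[(2,1,1)] O move#1: h0:-1:-1/(1,1,1), h0:-2:+1/(0,1,1)*, h1:-1:-1/(2,0,1), h2:-1:-1/(2,1,0)
[(0,1,1)] X move#2: h1:-1:-1/(0,0,1)*, h2:-1:-1/(0,1,0)
[(0,0,1)] O move#3: h2:-1:+1/(0,0,0)*
[(0,0,0)] end (terminal -1, X#4); searched (2,1,1) to 6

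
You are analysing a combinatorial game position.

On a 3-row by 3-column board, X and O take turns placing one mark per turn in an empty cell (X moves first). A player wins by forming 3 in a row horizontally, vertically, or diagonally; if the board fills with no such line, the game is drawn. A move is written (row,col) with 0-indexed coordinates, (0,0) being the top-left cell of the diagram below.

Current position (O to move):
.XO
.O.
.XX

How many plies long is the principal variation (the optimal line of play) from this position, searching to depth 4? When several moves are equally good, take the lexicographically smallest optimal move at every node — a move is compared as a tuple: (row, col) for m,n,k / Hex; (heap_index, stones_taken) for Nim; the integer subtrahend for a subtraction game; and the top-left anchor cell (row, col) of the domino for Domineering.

p1 O@[.XO/.O./.XX]: (0,0)[OXO/.O./.XX]-1 (1,0)[.XO/OO./.XX]-1 (1,2)[.XO/.OO/.XX]-1 (2,0)[.XO/.O./OXX]+1*
p2 X@[.XO/.O./OXX] terminal -1; root [.XO/.O./.XX] d4

PV length from [.XO/.O./.XX]: 1 ply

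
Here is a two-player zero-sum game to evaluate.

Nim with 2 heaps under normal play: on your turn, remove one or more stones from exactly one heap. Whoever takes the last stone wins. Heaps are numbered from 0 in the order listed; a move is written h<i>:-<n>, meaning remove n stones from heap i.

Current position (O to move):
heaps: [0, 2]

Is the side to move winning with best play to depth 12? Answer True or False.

p1 O@[(0,2)]: h1:-1[(0,1)]-1 h1:-2[(0,0)]+1*
p2 X@[(0,0)] terminal -1; root [(0,2)] d12

O winning at [(0,2)]: True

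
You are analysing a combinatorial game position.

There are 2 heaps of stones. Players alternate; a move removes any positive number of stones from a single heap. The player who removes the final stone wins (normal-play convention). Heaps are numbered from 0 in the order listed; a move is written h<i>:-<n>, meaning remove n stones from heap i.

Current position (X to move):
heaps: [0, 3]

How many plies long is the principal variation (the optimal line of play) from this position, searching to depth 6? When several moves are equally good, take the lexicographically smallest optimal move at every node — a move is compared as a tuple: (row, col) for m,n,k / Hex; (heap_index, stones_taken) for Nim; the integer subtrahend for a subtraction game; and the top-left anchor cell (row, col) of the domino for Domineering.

p1 X@[(0,3)]: h1:-1[(0,2)]-1 h1:-2[(0,1)]-1 h1:-3[(0,0)]+1*
p2 O@[(0,0)] terminal -1; root [(0,3)] d6

PV length from [(0,3)]: 1 ply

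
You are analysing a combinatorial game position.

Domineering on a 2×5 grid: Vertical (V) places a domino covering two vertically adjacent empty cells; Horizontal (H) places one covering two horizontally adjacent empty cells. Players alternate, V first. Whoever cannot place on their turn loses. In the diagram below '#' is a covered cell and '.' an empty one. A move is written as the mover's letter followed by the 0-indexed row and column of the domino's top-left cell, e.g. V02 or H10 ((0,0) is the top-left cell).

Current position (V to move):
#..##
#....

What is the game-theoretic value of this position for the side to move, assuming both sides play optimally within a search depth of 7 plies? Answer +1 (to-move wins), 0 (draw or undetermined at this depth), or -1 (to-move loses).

[#..##/#....] V move#1: V01:-1/##.##/##..., V02:+1/#.###/#.#..*
[#.###/#.#..] H move#2: H13:-1/#.###/#.###*
[#.###/#.###] V move#3: V01:+1/#####/#####*
[#####/#####] end (terminal -1, H#4); searched #..##/#.... to 7

value(#..##/#...., V) = +1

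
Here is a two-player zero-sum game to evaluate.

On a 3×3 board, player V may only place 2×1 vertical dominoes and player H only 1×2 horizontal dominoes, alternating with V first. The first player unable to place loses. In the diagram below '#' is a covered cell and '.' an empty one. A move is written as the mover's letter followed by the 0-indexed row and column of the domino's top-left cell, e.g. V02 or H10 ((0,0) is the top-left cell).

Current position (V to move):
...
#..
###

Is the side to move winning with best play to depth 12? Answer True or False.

V winning at [.../#../###]: True

ply 1, V at .../#../### | V01=+1→.#./##./###*; V02=-1→..#/#.#/###
ply 2: .#./##./### is terminal -1 (H); from .../#../### depth 12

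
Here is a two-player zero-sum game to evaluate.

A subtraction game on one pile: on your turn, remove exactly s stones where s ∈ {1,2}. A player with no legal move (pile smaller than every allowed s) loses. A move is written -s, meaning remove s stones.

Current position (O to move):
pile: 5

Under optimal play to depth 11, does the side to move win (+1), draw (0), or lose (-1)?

value(5, O) = +1

ply 1, O at 5 | -1=-1→4; -2=+1→3*
ply 2, X at 3 | -1=-1→2*; -2=-1→1
ply 3, O at 2 | -1=-1→1; -2=+1→0*
ply 4: 0 is terminal -1 (X); from 5 depth 11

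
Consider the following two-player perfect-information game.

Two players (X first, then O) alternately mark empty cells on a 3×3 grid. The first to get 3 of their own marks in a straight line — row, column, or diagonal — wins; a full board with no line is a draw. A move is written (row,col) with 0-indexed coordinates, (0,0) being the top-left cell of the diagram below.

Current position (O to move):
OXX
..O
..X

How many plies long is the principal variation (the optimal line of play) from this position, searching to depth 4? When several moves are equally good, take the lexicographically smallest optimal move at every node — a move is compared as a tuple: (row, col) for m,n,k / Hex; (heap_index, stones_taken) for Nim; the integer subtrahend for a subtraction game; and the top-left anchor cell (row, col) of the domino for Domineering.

PV length from [OXX/..O/..X]: 3 plies

[OXX/..O/..X] O move#1: (1,0):+1/OXX/O.O/..X*, (1,1):+0/OXX/.OO/..X, (2,0):+0/OXX/..O/O.X, (2,1):+0/OXX/..O/.OX
[OXX/O.O/..X] X move#2: (1,1):-1/OXX/OXO/..X*, (2,0):-1/OXX/O.O/X.X, (2,1):-1/OXX/O.O/.XX
[OXX/OXO/..X] O move#3: (2,0):+1/OXX/OXO/O.X*, (2,1):-1/OXX/OXO/.OX
[OXX/OXO/O.X] end (terminal -1, X#4); searched OXX/..O/..X to 4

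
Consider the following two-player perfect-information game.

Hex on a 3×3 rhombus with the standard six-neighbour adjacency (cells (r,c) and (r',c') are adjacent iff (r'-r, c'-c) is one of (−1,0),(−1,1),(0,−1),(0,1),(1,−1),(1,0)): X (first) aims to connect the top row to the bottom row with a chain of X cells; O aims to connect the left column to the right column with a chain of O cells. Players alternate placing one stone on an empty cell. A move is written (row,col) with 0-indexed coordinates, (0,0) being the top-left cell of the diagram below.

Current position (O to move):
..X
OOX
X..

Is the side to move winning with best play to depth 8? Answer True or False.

p1 O@[..X/OOX/X..]: (0,0)[O.X/OOX/X..]-1* (0,1)[.OX/OOX/X..]-1 (2,1)[..X/OOX/XO.]-1 (2,2)[..X/OOX/X.O]-1
p2 X@[O.X/OOX/X..]: (0,1)[OXX/OOX/X..]+1* (2,1)[O.X/OOX/XX.]+1 (2,2)[O.X/OOX/X.X]+1
p3 O@[OXX/OOX/X..]: (2,1)[OXX/OOX/XO.]-1* (2,2)[OXX/OOX/X.O]-1
p4 X@[OXX/OOX/XO.]: (2,2)[OXX/OOX/XOX]+1*
p5 O@[OXX/OOX/XOX] terminal -1; root [..X/OOX/X..] d8

O winning at [..X/OOX/X..]: False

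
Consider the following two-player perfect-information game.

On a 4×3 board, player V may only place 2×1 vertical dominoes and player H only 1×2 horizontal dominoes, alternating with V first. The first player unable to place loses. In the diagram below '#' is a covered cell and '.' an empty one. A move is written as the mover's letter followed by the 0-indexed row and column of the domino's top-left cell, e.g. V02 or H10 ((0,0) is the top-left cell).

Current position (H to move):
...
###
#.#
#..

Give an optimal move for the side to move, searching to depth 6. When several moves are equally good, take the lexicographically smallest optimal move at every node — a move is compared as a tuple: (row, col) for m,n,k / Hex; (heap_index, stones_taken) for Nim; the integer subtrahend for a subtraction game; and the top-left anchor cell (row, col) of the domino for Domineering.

H's best at [.../###/#.#/#..]: H31

ply 1, H at .../###/#.#/#.. | H00=-1→##./###/#.#/#..; H01=-1→.##/###/#.#/#..; H31=+1→.../###/#.#/###*
ply 2: .../###/#.#/### is terminal -1 (V); from .../###/#.#/#.. depth 6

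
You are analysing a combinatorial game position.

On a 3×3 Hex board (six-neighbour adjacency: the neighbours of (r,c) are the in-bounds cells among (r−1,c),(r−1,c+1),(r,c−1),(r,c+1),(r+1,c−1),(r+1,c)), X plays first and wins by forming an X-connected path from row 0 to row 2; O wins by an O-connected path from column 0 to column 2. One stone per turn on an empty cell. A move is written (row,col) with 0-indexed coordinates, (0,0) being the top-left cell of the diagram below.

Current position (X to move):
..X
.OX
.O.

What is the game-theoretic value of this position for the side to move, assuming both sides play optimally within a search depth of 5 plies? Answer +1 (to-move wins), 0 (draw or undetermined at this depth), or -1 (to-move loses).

[..X/.OX/.O.] X move#1: (0,0):-1/X.X/.OX/.O., (0,1):-1/.XX/.OX/.O., (1,0):+1/..X/XOX/.O.*, (2,0):+1/..X/.OX/XO., (2,2):+1/..X/.OX/.OX
[..X/XOX/.O.] O move#2: (0,0):-1/O.X/XOX/.O.*, (0,1):-1/.OX/XOX/.O., (2,0):-1/..X/XOX/OO., (2,2):-1/..X/XOX/.OO
[O.X/XOX/.O.] X move#3: (0,1):+1/OXX/XOX/.O.*, (2,0):+1/O.X/XOX/XO., (2,2):+1/O.X/XOX/.OX
[OXX/XOX/.O.] O move#4: (2,0):-1/OXX/XOX/OO.*, (2,2):-1/OXX/XOX/.OO
[OXX/XOX/OO.] X move#5: (2,2):+1/OXX/XOX/OOX*
[OXX/XOX/OOX] end (terminal -1, O#6); searched ..X/.OX/.O. to 5

value(..X/.OX/.O., X) = +1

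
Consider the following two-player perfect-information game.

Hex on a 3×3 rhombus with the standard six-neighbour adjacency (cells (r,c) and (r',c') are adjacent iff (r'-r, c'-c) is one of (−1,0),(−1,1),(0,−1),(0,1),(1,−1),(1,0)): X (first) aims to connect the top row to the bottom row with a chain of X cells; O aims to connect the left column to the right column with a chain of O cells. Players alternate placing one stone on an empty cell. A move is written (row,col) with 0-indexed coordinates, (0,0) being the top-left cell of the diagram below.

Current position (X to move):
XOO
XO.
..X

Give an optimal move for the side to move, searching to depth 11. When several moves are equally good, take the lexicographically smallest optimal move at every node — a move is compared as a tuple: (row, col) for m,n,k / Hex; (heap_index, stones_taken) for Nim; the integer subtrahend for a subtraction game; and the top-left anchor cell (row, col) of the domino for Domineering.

X's best at [XOO/XO./..X]: (2,0)

ply 1, X at XOO/XO./..X | (1,2)=-1→XOO/XOX/..X; (2,0)=+1→XOO/XO./X.X*; (2,1)=-1→XOO/XO./.XX
ply 2: XOO/XO./X.X is terminal -1 (O); from XOO/XO./..X depth 11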